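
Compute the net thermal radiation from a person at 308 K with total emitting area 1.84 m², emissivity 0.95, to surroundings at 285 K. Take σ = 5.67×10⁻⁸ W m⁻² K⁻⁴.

Q = εσA(T⁴ − T_s⁴). T⁴ − T_s⁴ = (308)⁴ − (285)⁴ = 9.00×10^9 − 6.60×10^9 = 2.40×10^9 K⁴.
Q = 0.95 × 5.67×10⁻⁸ × 1.84 × 2.40×10^9 = 238 W.

Q ≈ 238 W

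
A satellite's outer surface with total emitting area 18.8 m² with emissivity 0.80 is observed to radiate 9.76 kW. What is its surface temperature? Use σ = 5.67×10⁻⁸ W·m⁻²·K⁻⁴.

From P = εσAT⁴, T = (P / εσA)^(1/4) = (9760 / (0.80 × 5.67×10⁻⁸ × 18.8))^(1/4).
T = (1.14×10^10)^(1/4) = 327 K.

T ≈ 327 K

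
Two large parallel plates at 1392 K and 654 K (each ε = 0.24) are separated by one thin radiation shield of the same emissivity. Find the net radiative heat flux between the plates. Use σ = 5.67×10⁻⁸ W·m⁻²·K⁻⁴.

Each of the 2 gaps contributes resistance (2/ε − 1) = 2/0.24 − 1 = 7.333; total = 14.67.
q = σ(T₁⁴ − T₂⁴) / 14.67 = 5.67×10⁻⁸ × 3.57×10^12 / 14.67 = 13800 W/m².

q ≈ 13800 W/m²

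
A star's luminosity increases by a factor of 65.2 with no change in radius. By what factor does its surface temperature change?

factor ≈ 2.84

P ∝ T⁴ ⇒ T ∝ P^(1/4), so T scales by (65.2)^(1/4) = 2.84.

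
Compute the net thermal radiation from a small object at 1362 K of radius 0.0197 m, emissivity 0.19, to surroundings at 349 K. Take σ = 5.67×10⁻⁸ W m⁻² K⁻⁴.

Q ≈ 180 W

A = 4πr² = 4π × (0.0197)² = 4.88×10^-3 m².
Q = εσA(T⁴ − T_s⁴). T⁴ − T_s⁴ = (1362)⁴ − (349)⁴ = 3.44×10^12 − 1.48×10^10 = 3.43×10^12 K⁴.
Q = 0.19 × 5.67×10⁻⁸ × 4.88×10^-3 × 3.43×10^12 = 180 W.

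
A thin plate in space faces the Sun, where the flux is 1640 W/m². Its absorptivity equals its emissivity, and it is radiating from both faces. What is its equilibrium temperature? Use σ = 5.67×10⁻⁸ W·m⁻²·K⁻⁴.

Absorbed flux αS = emitted flux 2εσT⁴ per unit area; with α = ε this gives T = (S/2σ)^(1/4).
T = (1640 / (2 × 5.67×10⁻⁸))^(1/4) = (1.45×10^10)^(1/4).
T = 347 K.

T ≈ 347 K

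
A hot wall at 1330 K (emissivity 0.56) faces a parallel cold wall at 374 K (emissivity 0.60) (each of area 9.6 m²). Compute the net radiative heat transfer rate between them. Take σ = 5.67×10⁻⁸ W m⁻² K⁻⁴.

Q ≈ 6.90×10^5 W

For two large parallel gray plates, q = σ(T₁⁴ − T₂⁴) / (1/ε₁ + 1/ε₂ − 1).
1/ε₁ + 1/ε₂ − 1 = 1/0.56 + 1/0.60 − 1 = 2.452.
T₁⁴ − T₂⁴ = 3.13×10^12 − 1.96×10^10 = 3.11×10^12 K⁴.
q = 5.67×10⁻⁸ × 3.11×10^12 / 2.452 = 71900 W/m².
Q = q·A = 71900 × 9.6 = 6.90×10^5 W.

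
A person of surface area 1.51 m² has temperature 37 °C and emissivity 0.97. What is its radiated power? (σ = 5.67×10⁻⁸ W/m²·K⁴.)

P ≈ 767 W

37 °C = 310 K.
P = εσAT⁴ = 0.97 × 5.67×10⁻⁸ × 1.51 × (310)⁴ = 0.97 × 5.67×10⁻⁸ × 1.51 × 9.24×10^9.
P = 767 W.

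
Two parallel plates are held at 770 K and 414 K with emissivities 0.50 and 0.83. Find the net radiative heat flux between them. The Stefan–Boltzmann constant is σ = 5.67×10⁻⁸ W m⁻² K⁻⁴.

For two large parallel gray plates, q = σ(T₁⁴ − T₂⁴) / (1/ε₁ + 1/ε₂ − 1).
1/ε₁ + 1/ε₂ − 1 = 1/0.50 + 1/0.83 − 1 = 2.205.
T₁⁴ − T₂⁴ = 3.52×10^11 − 2.94×10^10 = 3.22×10^11 K⁴.
q = 5.67×10⁻⁸ × 3.22×10^11 / 2.205 = 8280 W/m².

q ≈ 8280 W/m²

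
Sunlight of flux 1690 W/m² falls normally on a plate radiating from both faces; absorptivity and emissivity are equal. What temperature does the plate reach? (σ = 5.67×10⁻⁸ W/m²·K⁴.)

T ≈ 349 K

Absorbed flux αS = emitted flux 2εσT⁴ per unit area; with α = ε this gives T = (S/2σ)^(1/4).
T = (1690 / (2 × 5.67×10⁻⁸))^(1/4) = (1.49×10^10)^(1/4).
T = 349 K.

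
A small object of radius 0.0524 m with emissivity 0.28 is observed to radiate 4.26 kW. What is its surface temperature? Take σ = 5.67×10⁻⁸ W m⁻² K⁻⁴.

T ≈ 1670 K

A = 4πr² = 4π × (0.0524)² = 0.0345 m².
From P = εσAT⁴, T = (P / εσA)^(1/4) = (4260 / (0.28 × 5.67×10⁻⁸ × 0.0345))^(1/4).
T = (7.78×10^12)^(1/4) = 1670 K.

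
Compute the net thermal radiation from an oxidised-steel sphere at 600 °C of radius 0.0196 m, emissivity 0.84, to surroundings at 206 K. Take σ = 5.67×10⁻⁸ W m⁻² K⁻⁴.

A = 4πr² = 4π × (0.0196)² = 4.83×10^-3 m².
Convert: 600 °C = 873 K.
Q = εσA(T⁴ − T_s⁴). T⁴ − T_s⁴ = (873)⁴ − (206)⁴ = 5.81×10^11 − 1.80×10^9 = 5.79×10^11 K⁴.
Q = 0.84 × 5.67×10⁻⁸ × 4.83×10^-3 × 5.79×10^11 = 133 W.

Q ≈ 133 W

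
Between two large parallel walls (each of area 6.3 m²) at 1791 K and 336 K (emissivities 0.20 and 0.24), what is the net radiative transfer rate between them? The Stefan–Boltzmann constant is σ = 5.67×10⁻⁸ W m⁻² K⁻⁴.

For two large parallel gray plates, q = σ(T₁⁴ − T₂⁴) / (1/ε₁ + 1/ε₂ − 1).
1/ε₁ + 1/ε₂ − 1 = 1/0.20 + 1/0.24 − 1 = 8.167.
T₁⁴ − T₂⁴ = 1.03×10^13 − 1.27×10^10 = 1.03×10^13 K⁴.
q = 5.67×10⁻⁸ × 1.03×10^13 / 8.167 = 71300 W/m².
Q = q·A = 71300 × 6.3 = 4.49×10^5 W.

Q ≈ 4.49×10^5 W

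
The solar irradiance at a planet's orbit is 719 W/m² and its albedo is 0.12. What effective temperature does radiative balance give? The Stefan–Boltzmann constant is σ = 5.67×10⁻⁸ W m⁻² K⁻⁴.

Power absorbed = (1−a)S·πR²; power emitted = 4πR²σT⁴. Equating and cancelling πR²:
T = ((1−a)S / 4σ)^(1/4) = (633 / (4 × 5.67×10⁻⁸))^(1/4) = (2.79×10^9)^(1/4).
T = 230 K.

T ≈ 230 K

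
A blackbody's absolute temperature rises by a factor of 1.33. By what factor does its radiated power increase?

factor ≈ 3.13

P ∝ T⁴, so the power scales as (1.33)⁴ = 3.13.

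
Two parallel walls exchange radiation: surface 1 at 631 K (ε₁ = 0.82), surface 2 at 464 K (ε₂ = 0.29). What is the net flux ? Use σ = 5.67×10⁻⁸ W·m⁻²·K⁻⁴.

q ≈ 1730 W/m²

For two large parallel gray plates, q = σ(T₁⁴ − T₂⁴) / (1/ε₁ + 1/ε₂ − 1).
1/ε₁ + 1/ε₂ − 1 = 1/0.82 + 1/0.29 − 1 = 3.668.
T₁⁴ − T₂⁴ = 1.59×10^11 − 4.64×10^10 = 1.12×10^11 K⁴.
q = 5.67×10⁻⁸ × 1.12×10^11 / 3.668 = 1730 W/m².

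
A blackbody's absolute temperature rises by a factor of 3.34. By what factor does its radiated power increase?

P ∝ T⁴, so the power scales as (3.34)⁴ = 124.

factor ≈ 124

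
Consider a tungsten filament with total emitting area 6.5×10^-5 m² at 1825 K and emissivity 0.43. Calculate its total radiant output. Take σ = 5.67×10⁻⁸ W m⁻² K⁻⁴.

Stefan–Boltzmann: P = εσAT⁴ = 0.43 × 5.67×10⁻⁸ × 6.50×10^-5 × (1825)⁴ = 0.43 × 5.67×10⁻⁸ × 6.50×10^-5 × 1.11×10^13.
P = 17.6 W.

P ≈ 17.6 W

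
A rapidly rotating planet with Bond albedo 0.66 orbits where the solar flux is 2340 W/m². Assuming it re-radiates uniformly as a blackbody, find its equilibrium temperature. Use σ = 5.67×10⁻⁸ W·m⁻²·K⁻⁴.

T ≈ 243 K

Power absorbed = (1−a)S·πR²; power emitted = 4πR²σT⁴. Equating and cancelling πR²:
T = ((1−a)S / 4σ)^(1/4) = (796 / (4 × 5.67×10⁻⁸))^(1/4) = (3.51×10^9)^(1/4).
T = 243 K.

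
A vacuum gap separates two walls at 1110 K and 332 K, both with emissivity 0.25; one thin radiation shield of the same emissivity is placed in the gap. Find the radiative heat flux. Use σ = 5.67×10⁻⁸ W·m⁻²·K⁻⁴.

q ≈ 6100 W/m²

Each of the 2 gaps contributes resistance (2/ε − 1) = 2/0.25 − 1 = 7.000; total = 14.00.
q = σ(T₁⁴ − T₂⁴) / 14.00 = 5.67×10⁻⁸ × 1.51×10^12 / 14.00 = 6100 W/m².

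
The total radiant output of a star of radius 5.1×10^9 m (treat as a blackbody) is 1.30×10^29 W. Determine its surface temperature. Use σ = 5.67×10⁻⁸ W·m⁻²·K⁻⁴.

A = 4πr² = 4π × (5.1×10^9)² = 3.27×10^20 m².
From P = σAT⁴, T = (P / σA)^(1/4) = (1.30×10^29 / (5.67×10⁻⁸ × 3.27×10^20))^(1/4).
T = (7.01×10^15)^(1/4) = 9150 K.

T ≈ 9150 K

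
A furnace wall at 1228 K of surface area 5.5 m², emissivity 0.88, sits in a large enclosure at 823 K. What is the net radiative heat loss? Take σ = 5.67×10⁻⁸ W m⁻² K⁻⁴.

Q = εσA(T⁴ − T_s⁴). T⁴ − T_s⁴ = (1228)⁴ − (823)⁴ = 2.27×10^12 − 4.59×10^11 = 1.82×10^12 K⁴.
Q = 0.88 × 5.67×10⁻⁸ × 5.50 × 1.82×10^12 = 4.98×10^5 W.

Q ≈ 4.98×10^5 W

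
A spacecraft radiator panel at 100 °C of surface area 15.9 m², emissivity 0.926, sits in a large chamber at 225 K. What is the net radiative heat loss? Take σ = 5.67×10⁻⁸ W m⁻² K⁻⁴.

Q ≈ 14000 W

Convert: 100 °C = 373 K.
Q = εσA(T⁴ − T_s⁴). T⁴ − T_s⁴ = (373)⁴ − (225)⁴ = 1.94×10^10 − 2.56×10^9 = 1.68×10^10 K⁴.
Q = 0.926 × 5.67×10⁻⁸ × 15.9 × 1.68×10^10 = 14000 W.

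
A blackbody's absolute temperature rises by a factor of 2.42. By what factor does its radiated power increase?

factor ≈ 34.3

P ∝ T⁴, so the power scales as (2.42)⁴ = 34.3.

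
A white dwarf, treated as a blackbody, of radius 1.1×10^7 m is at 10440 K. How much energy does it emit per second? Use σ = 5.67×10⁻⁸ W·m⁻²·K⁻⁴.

A = 4πr² = 4π × (1.1×10^7)² = 1.52×10^15 m².
P = σAT⁴ = 5.67×10⁻⁸ × 1.52×10^15 × (10440)⁴ = 5.67×10⁻⁸ × 1.52×10^15 × 1.19×10^16.
P = 1.02×10^24 W.

P ≈ 1.02×10^24 W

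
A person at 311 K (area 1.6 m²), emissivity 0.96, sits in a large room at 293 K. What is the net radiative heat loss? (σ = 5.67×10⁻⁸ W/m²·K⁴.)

Q ≈ 173 W

Q = εσA(T⁴ − T_s⁴). T⁴ − T_s⁴ = (311)⁴ − (293)⁴ = 9.35×10^9 − 7.37×10^9 = 1.98×10^9 K⁴.
Q = 0.96 × 5.67×10⁻⁸ × 1.60 × 1.98×10^9 = 173 W.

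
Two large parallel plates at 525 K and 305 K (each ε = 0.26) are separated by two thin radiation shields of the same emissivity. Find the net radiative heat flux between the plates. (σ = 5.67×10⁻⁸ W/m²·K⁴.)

q ≈ 190 W/m²

Each of the 3 gaps contributes resistance (2/ε − 1) = 2/0.26 − 1 = 6.692; total = 20.08.
q = σ(T₁⁴ − T₂⁴) / 20.08 = 5.67×10⁻⁸ × 6.73×10^10 / 20.08 = 190 W/m².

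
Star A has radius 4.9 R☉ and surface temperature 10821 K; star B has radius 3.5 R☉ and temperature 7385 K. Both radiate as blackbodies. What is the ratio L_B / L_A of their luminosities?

L_B/L_A ≈ 0.111

L = 4πR²σT⁴ ∝ R²T⁴, so L_B/L_A = (3.5/4.9)² × (7385/10821)⁴ = 0.510 × 0.217 = 0.111.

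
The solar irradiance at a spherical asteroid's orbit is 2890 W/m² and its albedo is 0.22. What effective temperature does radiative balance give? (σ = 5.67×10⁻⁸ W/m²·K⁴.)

Power absorbed = (1−a)S·πR²; power emitted = 4πR²σT⁴. Equating and cancelling πR²:
T = ((1−a)S / 4σ)^(1/4) = (2250 / (4 × 5.67×10⁻⁸))^(1/4) = (9.94×10^9)^(1/4).
T = 316 K.

T ≈ 316 K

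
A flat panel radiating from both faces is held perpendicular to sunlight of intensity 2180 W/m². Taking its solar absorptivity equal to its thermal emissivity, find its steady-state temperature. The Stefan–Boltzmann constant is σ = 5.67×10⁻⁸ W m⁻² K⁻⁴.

T ≈ 372 K

Absorbed flux αS = emitted flux 2εσT⁴ per unit area; with α = ε this gives T = (S/2σ)^(1/4).
T = (2180 / (2 × 5.67×10⁻⁸))^(1/4) = (1.92×10^10)^(1/4).
T = 372 K.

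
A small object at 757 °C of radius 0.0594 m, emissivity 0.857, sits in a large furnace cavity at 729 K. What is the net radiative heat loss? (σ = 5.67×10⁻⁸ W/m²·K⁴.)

Q ≈ 1820 W

A = 4πr² = 4π × (0.0594)² = 0.0443 m².
Convert: 757 °C = 1030 K.
Q = εσA(T⁴ − T_s⁴). T⁴ − T_s⁴ = (1030)⁴ − (729)⁴ = 1.13×10^12 − 2.82×10^11 = 8.43×10^11 K⁴.
Q = 0.857 × 5.67×10⁻⁸ × 0.0443 × 8.43×10^11 = 1820 W.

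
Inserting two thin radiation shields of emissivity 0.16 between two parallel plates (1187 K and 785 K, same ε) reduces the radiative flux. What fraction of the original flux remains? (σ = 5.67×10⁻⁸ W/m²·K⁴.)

With N identical shields there are N+1 = 3 gaps in series, each with the same radiative resistance, so the flux falls to 1/(N+1) of its unshielded value.

ratio ≈ 0.333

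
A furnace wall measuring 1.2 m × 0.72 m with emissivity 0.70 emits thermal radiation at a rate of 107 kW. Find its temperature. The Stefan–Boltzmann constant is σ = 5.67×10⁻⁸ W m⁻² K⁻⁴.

A = 1.2 × 0.72 = 0.864 m².
From P = εσAT⁴, T = (P / εσA)^(1/4) = (1.07×10^5 / (0.70 × 5.67×10⁻⁸ × 0.864))^(1/4).
T = (3.12×10^12)^(1/4) = 1330 K.

T ≈ 1330 K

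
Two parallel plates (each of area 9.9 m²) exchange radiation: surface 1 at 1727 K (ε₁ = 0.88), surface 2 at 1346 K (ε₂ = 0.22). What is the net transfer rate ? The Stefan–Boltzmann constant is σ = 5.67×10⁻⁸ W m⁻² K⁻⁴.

Q ≈ 6.73×10^5 W

For two large parallel gray plates, q = σ(T₁⁴ − T₂⁴) / (1/ε₁ + 1/ε₂ − 1).
1/ε₁ + 1/ε₂ − 1 = 1/0.88 + 1/0.22 − 1 = 4.682.
T₁⁴ − T₂⁴ = 8.90×10^12 − 3.28×10^12 = 5.61×10^12 K⁴.
q = 5.67×10⁻⁸ × 5.61×10^12 / 4.682 = 68000 W/m².
Q = q·A = 68000 × 9.9 = 6.73×10^5 W.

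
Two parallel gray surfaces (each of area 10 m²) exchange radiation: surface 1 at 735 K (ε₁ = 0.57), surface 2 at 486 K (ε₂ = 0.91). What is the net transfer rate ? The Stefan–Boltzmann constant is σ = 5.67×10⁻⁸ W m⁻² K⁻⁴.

Q ≈ 72200 W

For two large parallel gray plates, q = σ(T₁⁴ − T₂⁴) / (1/ε₁ + 1/ε₂ − 1).
1/ε₁ + 1/ε₂ − 1 = 1/0.57 + 1/0.91 − 1 = 1.853.
T₁⁴ − T₂⁴ = 2.92×10^11 − 5.58×10^10 = 2.36×10^11 K⁴.
q = 5.67×10⁻⁸ × 2.36×10^11 / 1.853 = 7220 W/m².
Q = q·A = 7220 × 10 = 72200 W.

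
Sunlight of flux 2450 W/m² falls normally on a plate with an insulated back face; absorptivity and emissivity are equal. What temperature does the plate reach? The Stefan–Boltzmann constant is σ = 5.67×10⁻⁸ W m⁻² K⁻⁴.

T ≈ 456 K

Absorbed flux αS = emitted flux εσT⁴ (one radiating face); with α = ε, T = (S/σ)^(1/4).
T = (2450 / 5.67×10⁻⁸)^(1/4) = (4.32×10^10)^(1/4).
T = 456 K.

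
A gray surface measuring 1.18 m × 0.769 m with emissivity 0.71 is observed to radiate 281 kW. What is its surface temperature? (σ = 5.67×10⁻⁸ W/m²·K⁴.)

A = 1.18 × 0.769 = 0.907 m².
From P = εσAT⁴, T = (P / εσA)^(1/4) = (2.81×10^5 / (0.71 × 5.67×10⁻⁸ × 0.907))^(1/4).
T = (7.69×10^12)^(1/4) = 1670 K.

T ≈ 1670 K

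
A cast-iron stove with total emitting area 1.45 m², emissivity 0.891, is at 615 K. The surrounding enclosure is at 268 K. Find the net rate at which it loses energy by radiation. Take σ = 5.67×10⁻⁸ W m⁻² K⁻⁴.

Q = εσA(T⁴ − T_s⁴). T⁴ − T_s⁴ = (615)⁴ − (268)⁴ = 1.43×10^11 − 5.16×10^9 = 1.38×10^11 K⁴.
Q = 0.891 × 5.67×10⁻⁸ × 1.45 × 1.38×10^11 = 10100 W.

Q ≈ 10100 W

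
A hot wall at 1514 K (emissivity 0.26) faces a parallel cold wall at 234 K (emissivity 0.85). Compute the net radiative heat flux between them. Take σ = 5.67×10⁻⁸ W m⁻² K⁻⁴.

q ≈ 74000 W/m²

For two large parallel gray plates, q = σ(T₁⁴ − T₂⁴) / (1/ε₁ + 1/ε₂ − 1).
1/ε₁ + 1/ε₂ − 1 = 1/0.26 + 1/0.85 − 1 = 4.023.
T₁⁴ − T₂⁴ = 5.25×10^12 − 3.00×10^9 = 5.25×10^12 K⁴.
q = 5.67×10⁻⁸ × 5.25×10^12 / 4.023 = 74000 W/m².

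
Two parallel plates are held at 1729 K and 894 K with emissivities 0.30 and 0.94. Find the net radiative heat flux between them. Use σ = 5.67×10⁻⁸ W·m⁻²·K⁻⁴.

For two large parallel gray plates, q = σ(T₁⁴ − T₂⁴) / (1/ε₁ + 1/ε₂ − 1).
1/ε₁ + 1/ε₂ − 1 = 1/0.30 + 1/0.94 − 1 = 3.397.
T₁⁴ − T₂⁴ = 8.94×10^12 − 6.39×10^11 = 8.30×10^12 K⁴.
q = 5.67×10⁻⁸ × 8.30×10^12 / 3.397 = 1.38×10^5 W/m².

q ≈ 1.38×10^5 W/m²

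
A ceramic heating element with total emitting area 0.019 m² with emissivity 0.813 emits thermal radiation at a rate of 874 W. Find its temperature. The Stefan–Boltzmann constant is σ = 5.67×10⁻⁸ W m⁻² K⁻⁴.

T ≈ 999 K

From P = εσAT⁴, T = (P / εσA)^(1/4) = (874 / (0.813 × 5.67×10⁻⁸ × 0.0190))^(1/4).
T = (9.98×10^11)^(1/4) = 999 K.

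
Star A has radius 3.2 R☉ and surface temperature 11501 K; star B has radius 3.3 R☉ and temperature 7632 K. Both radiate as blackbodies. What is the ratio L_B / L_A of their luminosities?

L = 4πR²σT⁴ ∝ R²T⁴, so L_B/L_A = (3.3/3.2)² × (7632/11501)⁴ = 1.06 × 0.194 = 0.206.

L_B/L_A ≈ 0.206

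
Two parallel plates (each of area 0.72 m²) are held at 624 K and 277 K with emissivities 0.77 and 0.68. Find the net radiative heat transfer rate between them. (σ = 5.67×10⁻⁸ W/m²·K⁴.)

Q ≈ 3360 W

For two large parallel gray plates, q = σ(T₁⁴ − T₂⁴) / (1/ε₁ + 1/ε₂ − 1).
1/ε₁ + 1/ε₂ − 1 = 1/0.77 + 1/0.68 − 1 = 1.769.
T₁⁴ − T₂⁴ = 1.52×10^11 − 5.89×10^9 = 1.46×10^11 K⁴.
q = 5.67×10⁻⁸ × 1.46×10^11 / 1.769 = 4670 W/m².
Q = q·A = 4670 × 0.72 = 3360 W.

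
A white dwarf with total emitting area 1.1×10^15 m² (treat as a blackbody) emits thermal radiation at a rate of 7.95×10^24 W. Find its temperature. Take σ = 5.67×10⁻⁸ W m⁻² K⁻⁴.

From P = σAT⁴, T = (P / σA)^(1/4) = (7.95×10^24 / (5.67×10⁻⁸ × 1.10×10^15))^(1/4).
T = (1.27×10^17)^(1/4) = 18900 K.

T ≈ 18900 K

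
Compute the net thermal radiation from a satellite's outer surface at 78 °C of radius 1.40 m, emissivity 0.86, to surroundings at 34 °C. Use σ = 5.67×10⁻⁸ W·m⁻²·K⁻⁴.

A = 4πr² = 4π × (1.40)² = 24.6 m².
Convert: 78 °C = 351 K; 34 °C = 307 K.
Q = εσA(T⁴ − T_s⁴). T⁴ − T_s⁴ = (351)⁴ − (307)⁴ = 1.52×10^10 − 8.88×10^9 = 6.30×10^9 K⁴.
Q = 0.86 × 5.67×10⁻⁸ × 24.6 × 6.30×10^9 = 7560 W.

Q ≈ 7560 W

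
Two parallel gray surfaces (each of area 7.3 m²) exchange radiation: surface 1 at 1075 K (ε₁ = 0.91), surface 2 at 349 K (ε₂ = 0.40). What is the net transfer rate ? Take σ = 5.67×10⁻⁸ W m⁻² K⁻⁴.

For two large parallel gray plates, q = σ(T₁⁴ − T₂⁴) / (1/ε₁ + 1/ε₂ − 1).
1/ε₁ + 1/ε₂ − 1 = 1/0.91 + 1/0.40 − 1 = 2.599.
T₁⁴ − T₂⁴ = 1.34×10^12 − 1.48×10^10 = 1.32×10^12 K⁴.
q = 5.67×10⁻⁸ × 1.32×10^12 / 2.599 = 28800 W/m².
Q = q·A = 28800 × 7.3 = 2.10×10^5 W.

Q ≈ 2.10×10^5 W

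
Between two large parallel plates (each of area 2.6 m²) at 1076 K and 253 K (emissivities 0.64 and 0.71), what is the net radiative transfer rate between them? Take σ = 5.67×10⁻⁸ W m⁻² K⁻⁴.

For two large parallel gray plates, q = σ(T₁⁴ − T₂⁴) / (1/ε₁ + 1/ε₂ − 1).
1/ε₁ + 1/ε₂ − 1 = 1/0.64 + 1/0.71 − 1 = 1.971.
T₁⁴ − T₂⁴ = 1.34×10^12 − 4.10×10^9 = 1.34×10^12 K⁴.
q = 5.67×10⁻⁸ × 1.34×10^12 / 1.971 = 38400 W/m².
Q = q·A = 38400 × 2.6 = 100000 W.

Q ≈ 100000 W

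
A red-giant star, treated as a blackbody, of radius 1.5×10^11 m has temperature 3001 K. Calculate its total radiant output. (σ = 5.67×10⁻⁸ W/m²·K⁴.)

P ≈ 1.30×10^30 W

A = 4πr² = 4π × (1.5×10^11)² = 2.83×10^23 m².
P = σAT⁴ = 5.67×10⁻⁸ × 2.83×10^23 × (3001)⁴ = 5.67×10⁻⁸ × 2.83×10^23 × 8.11×10^13.
P = 1.30×10^30 W.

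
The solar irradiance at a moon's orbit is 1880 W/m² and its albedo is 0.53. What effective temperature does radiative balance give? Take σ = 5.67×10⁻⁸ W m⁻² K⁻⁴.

T ≈ 250 K

Power absorbed = (1−a)S·πR²; power emitted = 4πR²σT⁴. Equating and cancelling πR²:
T = ((1−a)S / 4σ)^(1/4) = (884 / (4 × 5.67×10⁻⁸))^(1/4) = (3.90×10^9)^(1/4).
T = 250 K.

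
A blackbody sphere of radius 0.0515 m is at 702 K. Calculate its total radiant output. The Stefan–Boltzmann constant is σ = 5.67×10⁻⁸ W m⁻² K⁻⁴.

P ≈ 459 W

A = 4πr² = 4π × (0.0515)² = 0.0333 m².
P = σAT⁴ = 5.67×10⁻⁸ × 0.0333 × (702)⁴ = 5.67×10⁻⁸ × 0.0333 × 2.43×10^11.
P = 459 W.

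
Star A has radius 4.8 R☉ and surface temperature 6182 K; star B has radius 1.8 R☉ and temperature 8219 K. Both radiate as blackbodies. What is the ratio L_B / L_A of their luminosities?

L_B/L_A ≈ 0.439

L = 4πR²σT⁴ ∝ R²T⁴, so L_B/L_A = (1.8/4.8)² × (8219/6182)⁴ = 0.141 × 3.12 = 0.439.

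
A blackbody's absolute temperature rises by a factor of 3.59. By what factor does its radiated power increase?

factor ≈ 166

P ∝ T⁴, so the power scales as (3.59)⁴ = 166.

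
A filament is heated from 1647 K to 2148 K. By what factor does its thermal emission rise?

P ∝ T⁴, so the ratio is (2148/1647)⁴ = (1.304)⁴ = 2.89.

ratio ≈ 2.89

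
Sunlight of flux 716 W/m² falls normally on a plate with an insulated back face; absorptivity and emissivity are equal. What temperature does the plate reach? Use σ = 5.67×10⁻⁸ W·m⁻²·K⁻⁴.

Absorbed flux αS = emitted flux εσT⁴ (one radiating face); with α = ε, T = (S/σ)^(1/4).
T = (716 / 5.67×10⁻⁸)^(1/4) = (1.26×10^10)^(1/4).
T = 335 K.

T ≈ 335 K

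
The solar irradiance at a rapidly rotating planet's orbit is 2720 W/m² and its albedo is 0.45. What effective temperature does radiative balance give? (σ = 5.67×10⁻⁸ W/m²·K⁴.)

T ≈ 285 K

Power absorbed = (1−a)S·πR²; power emitted = 4πR²σT⁴. Equating and cancelling πR²:
T = ((1−a)S / 4σ)^(1/4) = (1500 / (4 × 5.67×10⁻⁸))^(1/4) = (6.60×10^9)^(1/4).
T = 285 K.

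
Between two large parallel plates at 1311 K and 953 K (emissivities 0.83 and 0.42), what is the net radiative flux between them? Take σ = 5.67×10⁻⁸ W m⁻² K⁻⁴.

For two large parallel gray plates, q = σ(T₁⁴ − T₂⁴) / (1/ε₁ + 1/ε₂ − 1).
1/ε₁ + 1/ε₂ − 1 = 1/0.83 + 1/0.42 − 1 = 2.586.
T₁⁴ − T₂⁴ = 2.95×10^12 − 8.25×10^11 = 2.13×10^12 K⁴.
q = 5.67×10⁻⁸ × 2.13×10^12 / 2.586 = 46700 W/m².

q ≈ 46700 W/m²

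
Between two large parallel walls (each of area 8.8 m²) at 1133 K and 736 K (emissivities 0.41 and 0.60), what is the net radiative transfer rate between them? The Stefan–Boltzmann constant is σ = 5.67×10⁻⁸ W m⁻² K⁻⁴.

Q ≈ 2.18×10^5 W

For two large parallel gray plates, q = σ(T₁⁴ − T₂⁴) / (1/ε₁ + 1/ε₂ − 1).
1/ε₁ + 1/ε₂ − 1 = 1/0.41 + 1/0.60 − 1 = 3.106.
T₁⁴ − T₂⁴ = 1.65×10^12 − 2.93×10^11 = 1.35×10^12 K⁴.
q = 5.67×10⁻⁸ × 1.35×10^12 / 3.106 = 24700 W/m².
Q = q·A = 24700 × 8.8 = 2.18×10^5 W.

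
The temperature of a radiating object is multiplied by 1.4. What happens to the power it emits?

factor ≈ 3.84

P ∝ T⁴, so the power scales as (1.4)⁴ = 3.84.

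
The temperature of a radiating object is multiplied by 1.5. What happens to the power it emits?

factor ≈ 5.06

P ∝ T⁴, so the power scales as (1.5)⁴ = 5.06.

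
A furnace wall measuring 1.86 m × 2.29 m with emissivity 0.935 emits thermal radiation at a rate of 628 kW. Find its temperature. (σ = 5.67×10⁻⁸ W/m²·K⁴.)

A = 1.86 × 2.29 = 4.26 m².
From P = εσAT⁴, T = (P / εσA)^(1/4) = (6.28×10^5 / (0.935 × 5.67×10⁻⁸ × 4.26))^(1/4).
T = (2.78×10^12)^(1/4) = 1290 K.

T ≈ 1290 K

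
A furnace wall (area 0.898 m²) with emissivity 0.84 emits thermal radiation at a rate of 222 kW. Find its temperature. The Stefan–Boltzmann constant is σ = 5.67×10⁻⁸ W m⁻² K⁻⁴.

T ≈ 1510 K

From P = εσAT⁴, T = (P / εσA)^(1/4) = (2.22×10^5 / (0.84 × 5.67×10⁻⁸ × 0.898))^(1/4).
T = (5.19×10^12)^(1/4) = 1510 K.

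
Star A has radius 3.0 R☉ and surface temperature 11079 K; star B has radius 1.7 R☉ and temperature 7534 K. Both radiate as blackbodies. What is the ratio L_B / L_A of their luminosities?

L = 4πR²σT⁴ ∝ R²T⁴, so L_B/L_A = (1.7/3.0)² × (7534/11079)⁴ = 0.321 × 0.214 = 0.0687.

L_B/L_A ≈ 0.0687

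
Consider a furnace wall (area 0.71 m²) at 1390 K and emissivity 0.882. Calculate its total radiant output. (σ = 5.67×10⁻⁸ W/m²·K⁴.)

P ≈ 1.33×10^5 W

Stefan–Boltzmann: P = εσAT⁴ = 0.882 × 5.67×10⁻⁸ × 0.710 × (1390)⁴ = 0.882 × 5.67×10⁻⁸ × 0.710 × 3.73×10^12.
P = 1.33×10^5 W.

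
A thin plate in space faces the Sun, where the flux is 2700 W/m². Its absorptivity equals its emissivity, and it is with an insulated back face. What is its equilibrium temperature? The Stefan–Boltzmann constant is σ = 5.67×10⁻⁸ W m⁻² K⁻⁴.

Absorbed flux αS = emitted flux εσT⁴ (one radiating face); with α = ε, T = (S/σ)^(1/4).
T = (2700 / 5.67×10⁻⁸)^(1/4) = (4.76×10^10)^(1/4).
T = 467 K.

T ≈ 467 K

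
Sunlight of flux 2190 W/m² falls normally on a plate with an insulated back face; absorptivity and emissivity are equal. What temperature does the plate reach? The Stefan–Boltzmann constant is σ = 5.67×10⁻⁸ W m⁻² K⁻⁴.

T ≈ 443 K

Absorbed flux αS = emitted flux εσT⁴ (one radiating face); with α = ε, T = (S/σ)^(1/4).
T = (2190 / 5.67×10⁻⁸)^(1/4) = (3.86×10^10)^(1/4).
T = 443 K.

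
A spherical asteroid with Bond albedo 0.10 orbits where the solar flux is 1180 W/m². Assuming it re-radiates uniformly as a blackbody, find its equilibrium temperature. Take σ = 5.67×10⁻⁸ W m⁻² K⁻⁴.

T ≈ 262 K

Power absorbed = (1−a)S·πR²; power emitted = 4πR²σT⁴. Equating and cancelling πR²:
T = ((1−a)S / 4σ)^(1/4) = (1060 / (4 × 5.67×10⁻⁸))^(1/4) = (4.68×10^9)^(1/4).
T = 262 K.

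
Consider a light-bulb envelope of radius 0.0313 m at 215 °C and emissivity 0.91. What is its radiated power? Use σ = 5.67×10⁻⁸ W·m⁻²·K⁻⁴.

P ≈ 36.0 W

A = 4πr² = 4π × (0.0313)² = 0.0123 m².
215 °C = 488 K.
P = εσAT⁴ = 0.91 × 5.67×10⁻⁸ × 0.0123 × (488)⁴ = 0.91 × 5.67×10⁻⁸ × 0.0123 × 5.67×10^10.
P = 36.0 W.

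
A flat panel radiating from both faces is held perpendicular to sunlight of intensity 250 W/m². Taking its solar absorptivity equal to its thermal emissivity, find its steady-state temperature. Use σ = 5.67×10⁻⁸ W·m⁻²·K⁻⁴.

T ≈ 217 K

Absorbed flux αS = emitted flux 2εσT⁴ per unit area; with α = ε this gives T = (S/2σ)^(1/4).
T = (250 / (2 × 5.67×10⁻⁸))^(1/4) = (2.20×10^9)^(1/4).
T = 217 K.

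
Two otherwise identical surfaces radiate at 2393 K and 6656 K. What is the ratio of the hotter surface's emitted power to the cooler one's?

P ∝ T⁴, so the ratio is (6656/2393)⁴ = (2.781)⁴ = 59.9.

ratio ≈ 59.9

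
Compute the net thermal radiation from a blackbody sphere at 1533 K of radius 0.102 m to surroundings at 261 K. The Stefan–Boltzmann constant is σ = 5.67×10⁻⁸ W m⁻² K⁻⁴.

A = 4πr² = 4π × (0.102)² = 0.131 m².
Q = σA(T⁴ − T_s⁴). T⁴ − T_s⁴ = (1533)⁴ − (261)⁴ = 5.52×10^12 − 4.64×10^9 = 5.52×10^12 K⁴.
Q = 5.67×10⁻⁸ × 0.131 × 5.52×10^12 = 40900 W.

Q ≈ 40900 W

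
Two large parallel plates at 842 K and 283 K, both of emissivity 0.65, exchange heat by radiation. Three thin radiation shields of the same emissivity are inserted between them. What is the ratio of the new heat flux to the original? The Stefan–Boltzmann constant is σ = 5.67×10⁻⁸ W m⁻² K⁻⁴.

With N identical shields there are N+1 = 4 gaps in series, each with the same radiative resistance, so the flux falls to 1/(N+1) of its unshielded value.

ratio ≈ 0.250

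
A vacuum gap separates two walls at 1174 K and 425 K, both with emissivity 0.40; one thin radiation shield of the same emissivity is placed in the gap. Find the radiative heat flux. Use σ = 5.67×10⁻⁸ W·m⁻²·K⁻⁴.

q ≈ 13200 W/m²

Each of the 2 gaps contributes resistance (2/ε − 1) = 2/0.40 − 1 = 4.000; total = 8.000.
q = σ(T₁⁴ − T₂⁴) / 8.000 = 5.67×10⁻⁸ × 1.87×10^12 / 8.000 = 13200 W/m².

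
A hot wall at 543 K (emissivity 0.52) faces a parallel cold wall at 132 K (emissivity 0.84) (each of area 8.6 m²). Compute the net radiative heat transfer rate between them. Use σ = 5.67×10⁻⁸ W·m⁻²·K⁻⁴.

Q ≈ 20000 W

For two large parallel gray plates, q = σ(T₁⁴ − T₂⁴) / (1/ε₁ + 1/ε₂ − 1).
1/ε₁ + 1/ε₂ − 1 = 1/0.52 + 1/0.84 − 1 = 2.114.
T₁⁴ − T₂⁴ = 8.69×10^10 − 3.04×10^8 = 8.66×10^10 K⁴.
q = 5.67×10⁻⁸ × 8.66×10^10 / 2.114 = 2320 W/m².
Q = q·A = 2320 × 8.6 = 20000 W.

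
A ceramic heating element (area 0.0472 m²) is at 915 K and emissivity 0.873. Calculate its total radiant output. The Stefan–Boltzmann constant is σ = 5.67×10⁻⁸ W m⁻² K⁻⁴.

Stefan–Boltzmann: P = εσAT⁴ = 0.873 × 5.67×10⁻⁸ × 0.0472 × (915)⁴ = 0.873 × 5.67×10⁻⁸ × 0.0472 × 7.01×10^11.
P = 1640 W.

P ≈ 1640 W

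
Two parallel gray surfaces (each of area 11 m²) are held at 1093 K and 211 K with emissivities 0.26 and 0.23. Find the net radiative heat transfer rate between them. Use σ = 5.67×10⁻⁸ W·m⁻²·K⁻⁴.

Q ≈ 1.24×10^5 W

For two large parallel gray plates, q = σ(T₁⁴ − T₂⁴) / (1/ε₁ + 1/ε₂ − 1).
1/ε₁ + 1/ε₂ − 1 = 1/0.26 + 1/0.23 − 1 = 7.194.
T₁⁴ − T₂⁴ = 1.43×10^12 − 1.98×10^9 = 1.43×10^12 K⁴.
q = 5.67×10⁻⁸ × 1.43×10^12 / 7.194 = 11200 W/m².
Q = q·A = 11200 × 11 = 1.24×10^5 W.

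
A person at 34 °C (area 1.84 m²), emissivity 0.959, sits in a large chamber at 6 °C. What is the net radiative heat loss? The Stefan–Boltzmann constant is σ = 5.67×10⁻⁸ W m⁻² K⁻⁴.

Convert: 34 °C = 307 K; 6 °C = 279 K.
Q = εσA(T⁴ − T_s⁴). T⁴ − T_s⁴ = (307)⁴ − (279)⁴ = 8.88×10^9 − 6.06×10^9 = 2.82×10^9 K⁴.
Q = 0.959 × 5.67×10⁻⁸ × 1.84 × 2.82×10^9 = 283 W.

Q ≈ 283 W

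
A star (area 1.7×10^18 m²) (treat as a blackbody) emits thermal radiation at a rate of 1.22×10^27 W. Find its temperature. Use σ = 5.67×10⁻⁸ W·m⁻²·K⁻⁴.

From P = σAT⁴, T = (P / σA)^(1/4) = (1.22×10^27 / (5.67×10⁻⁸ × 1.70×10^18))^(1/4).
T = (1.27×10^16)^(1/4) = 10600 K.

T ≈ 10600 K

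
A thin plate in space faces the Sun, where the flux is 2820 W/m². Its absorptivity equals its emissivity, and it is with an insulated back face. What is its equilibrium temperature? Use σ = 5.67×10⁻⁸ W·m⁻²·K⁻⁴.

T ≈ 472 K

Absorbed flux αS = emitted flux εσT⁴ (one radiating face); with α = ε, T = (S/σ)^(1/4).
T = (2820 / 5.67×10⁻⁸)^(1/4) = (4.97×10^10)^(1/4).
T = 472 K.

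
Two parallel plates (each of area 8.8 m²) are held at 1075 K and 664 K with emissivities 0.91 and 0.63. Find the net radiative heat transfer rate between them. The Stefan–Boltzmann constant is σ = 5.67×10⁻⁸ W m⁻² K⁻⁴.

For two large parallel gray plates, q = σ(T₁⁴ − T₂⁴) / (1/ε₁ + 1/ε₂ − 1).
1/ε₁ + 1/ε₂ − 1 = 1/0.91 + 1/0.63 − 1 = 1.686.
T₁⁴ − T₂⁴ = 1.34×10^12 − 1.94×10^11 = 1.14×10^12 K⁴.
q = 5.67×10⁻⁸ × 1.14×10^12 / 1.686 = 38400 W/m².
Q = q·A = 38400 × 8.8 = 3.38×10^5 W.

Q ≈ 3.38×10^5 W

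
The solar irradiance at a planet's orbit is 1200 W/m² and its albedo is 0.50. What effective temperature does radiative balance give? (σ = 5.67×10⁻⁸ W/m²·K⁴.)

T ≈ 227 K

Power absorbed = (1−a)S·πR²; power emitted = 4πR²σT⁴. Equating and cancelling πR²:
T = ((1−a)S / 4σ)^(1/4) = (600 / (4 × 5.67×10⁻⁸))^(1/4) = (2.65×10^9)^(1/4).
T = 227 K.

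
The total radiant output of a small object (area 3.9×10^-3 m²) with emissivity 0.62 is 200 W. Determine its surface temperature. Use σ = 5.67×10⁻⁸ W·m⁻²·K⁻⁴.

From P = εσAT⁴, T = (P / εσA)^(1/4) = (200 / (0.62 × 5.67×10⁻⁸ × 3.90×10^-3))^(1/4).
T = (1.46×10^12)^(1/4) = 1100 K.

T ≈ 1100 K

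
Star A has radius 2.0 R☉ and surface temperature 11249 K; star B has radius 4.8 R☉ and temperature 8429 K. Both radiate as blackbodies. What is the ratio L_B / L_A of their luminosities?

L = 4πR²σT⁴ ∝ R²T⁴, so L_B/L_A = (4.8/2.0)² × (8429/11249)⁴ = 5.76 × 0.315 = 1.82.

L_B/L_A ≈ 1.82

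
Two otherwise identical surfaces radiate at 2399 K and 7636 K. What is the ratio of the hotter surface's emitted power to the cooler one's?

P ∝ T⁴, so the ratio is (7636/2399)⁴ = (3.183)⁴ = 103.

ratio ≈ 103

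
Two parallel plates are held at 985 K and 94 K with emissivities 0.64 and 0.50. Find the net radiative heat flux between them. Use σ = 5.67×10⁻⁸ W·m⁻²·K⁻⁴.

q ≈ 20800 W/m²

For two large parallel gray plates, q = σ(T₁⁴ − T₂⁴) / (1/ε₁ + 1/ε₂ − 1).
1/ε₁ + 1/ε₂ − 1 = 1/0.64 + 1/0.50 − 1 = 2.562.
T₁⁴ − T₂⁴ = 9.41×10^11 − 7.81×10^7 = 9.41×10^11 K⁴.
q = 5.67×10⁻⁸ × 9.41×10^11 / 2.562 = 20800 W/m².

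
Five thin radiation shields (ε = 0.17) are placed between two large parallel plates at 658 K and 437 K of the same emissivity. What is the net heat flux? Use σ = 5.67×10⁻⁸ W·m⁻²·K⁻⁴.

q ≈ 133 W/m²

Each of the 6 gaps contributes resistance (2/ε − 1) = 2/0.17 − 1 = 10.76; total = 64.59.
q = σ(T₁⁴ − T₂⁴) / 64.59 = 5.67×10⁻⁸ × 1.51×10^11 / 64.59 = 133 W/m².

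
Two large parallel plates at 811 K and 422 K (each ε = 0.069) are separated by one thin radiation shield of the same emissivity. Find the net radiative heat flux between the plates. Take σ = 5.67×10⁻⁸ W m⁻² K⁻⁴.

Each of the 2 gaps contributes resistance (2/ε − 1) = 2/0.069 − 1 = 27.99; total = 55.97.
q = σ(T₁⁴ − T₂⁴) / 55.97 = 5.67×10⁻⁸ × 4.01×10^11 / 55.97 = 406 W/m².

q ≈ 406 W/m²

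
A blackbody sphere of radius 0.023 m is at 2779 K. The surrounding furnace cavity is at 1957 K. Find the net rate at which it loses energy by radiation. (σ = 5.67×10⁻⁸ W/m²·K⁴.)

A = 4πr² = 4π × (0.023)² = 6.65×10^-3 m².
Q = σA(T⁴ − T_s⁴). T⁴ − T_s⁴ = (2779)⁴ − (1957)⁴ = 5.96×10^13 − 1.47×10^13 = 4.50×10^13 K⁴.
Q = 5.67×10⁻⁸ × 6.65×10^-3 × 4.50×10^13 = 17000 W.

Q ≈ 17000 W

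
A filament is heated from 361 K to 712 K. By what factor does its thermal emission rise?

ratio ≈ 15.1

P ∝ T⁴, so the ratio is (712/361)⁴ = (1.972)⁴ = 15.1.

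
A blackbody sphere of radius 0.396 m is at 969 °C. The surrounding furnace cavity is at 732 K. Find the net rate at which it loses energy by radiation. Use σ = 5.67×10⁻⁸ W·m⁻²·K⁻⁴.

Q ≈ 2.34×10^5 W

A = 4πr² = 4π × (0.396)² = 1.97 m².
Convert: 969 °C = 1242 K.
Q = σA(T⁴ − T_s⁴). T⁴ − T_s⁴ = (1242)⁴ − (732)⁴ = 2.38×10^12 − 2.87×10^11 = 2.09×10^12 K⁴.
Q = 5.67×10⁻⁸ × 1.97 × 2.09×10^12 = 2.34×10^5 W.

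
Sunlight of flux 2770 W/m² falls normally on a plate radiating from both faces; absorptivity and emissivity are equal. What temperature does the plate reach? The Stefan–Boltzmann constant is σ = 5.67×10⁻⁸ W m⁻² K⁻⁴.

Absorbed flux αS = emitted flux 2εσT⁴ per unit area; with α = ε this gives T = (S/2σ)^(1/4).
T = (2770 / (2 × 5.67×10⁻⁸))^(1/4) = (2.44×10^10)^(1/4).
T = 395 K.

T ≈ 395 K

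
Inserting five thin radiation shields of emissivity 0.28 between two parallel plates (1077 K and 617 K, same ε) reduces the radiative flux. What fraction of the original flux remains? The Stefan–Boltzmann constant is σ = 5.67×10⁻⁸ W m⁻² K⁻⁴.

With N identical shields there are N+1 = 6 gaps in series, each with the same radiative resistance, so the flux falls to 1/(N+1) of its unshielded value.

ratio ≈ 0.167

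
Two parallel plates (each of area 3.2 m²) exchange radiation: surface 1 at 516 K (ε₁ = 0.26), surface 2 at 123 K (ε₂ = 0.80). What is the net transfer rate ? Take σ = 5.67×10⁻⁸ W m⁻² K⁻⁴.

For two large parallel gray plates, q = σ(T₁⁴ − T₂⁴) / (1/ε₁ + 1/ε₂ − 1).
1/ε₁ + 1/ε₂ − 1 = 1/0.26 + 1/0.80 − 1 = 4.096.
T₁⁴ − T₂⁴ = 7.09×10^10 − 2.29×10^8 = 7.07×10^10 K⁴.
q = 5.67×10⁻⁸ × 7.07×10^10 / 4.096 = 978 W/m².
Q = q·A = 978 × 3.2 = 3130 W.

Q ≈ 3130 W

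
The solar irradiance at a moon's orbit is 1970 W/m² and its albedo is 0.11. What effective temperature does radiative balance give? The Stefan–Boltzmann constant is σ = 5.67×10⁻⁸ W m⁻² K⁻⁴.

Power absorbed = (1−a)S·πR²; power emitted = 4πR²σT⁴. Equating and cancelling πR²:
T = ((1−a)S / 4σ)^(1/4) = (1750 / (4 × 5.67×10⁻⁸))^(1/4) = (7.73×10^9)^(1/4).
T = 297 K.

T ≈ 297 K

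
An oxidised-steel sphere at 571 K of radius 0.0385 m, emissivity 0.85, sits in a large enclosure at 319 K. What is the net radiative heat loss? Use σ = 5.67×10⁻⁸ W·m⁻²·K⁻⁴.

Q ≈ 86.1 W

A = 4πr² = 4π × (0.0385)² = 0.0186 m².
Q = εσA(T⁴ − T_s⁴). T⁴ − T_s⁴ = (571)⁴ − (319)⁴ = 1.06×10^11 − 1.04×10^10 = 9.59×10^10 K⁴.
Q = 0.85 × 5.67×10⁻⁸ × 0.0186 × 9.59×10^10 = 86.1 W.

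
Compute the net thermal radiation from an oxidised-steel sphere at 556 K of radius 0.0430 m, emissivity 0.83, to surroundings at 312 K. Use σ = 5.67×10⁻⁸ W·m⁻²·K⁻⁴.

Q ≈ 94.1 W

A = 4πr² = 4π × (0.0430)² = 0.0232 m².
Q = εσA(T⁴ − T_s⁴). T⁴ − T_s⁴ = (556)⁴ − (312)⁴ = 9.56×10^10 − 9.48×10^9 = 8.61×10^10 K⁴.
Q = 0.83 × 5.67×10⁻⁸ × 0.0232 × 8.61×10^10 = 94.1 W.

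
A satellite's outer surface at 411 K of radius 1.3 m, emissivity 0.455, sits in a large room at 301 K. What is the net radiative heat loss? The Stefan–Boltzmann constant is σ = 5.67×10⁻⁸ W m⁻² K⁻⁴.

A = 4πr² = 4π × (1.3)² = 21.2 m².
Q = εσA(T⁴ − T_s⁴). T⁴ − T_s⁴ = (411)⁴ − (301)⁴ = 2.85×10^10 − 8.21×10^9 = 2.03×10^10 K⁴.
Q = 0.455 × 5.67×10⁻⁸ × 21.2 × 2.03×10^10 = 11100 W.

Q ≈ 11100 W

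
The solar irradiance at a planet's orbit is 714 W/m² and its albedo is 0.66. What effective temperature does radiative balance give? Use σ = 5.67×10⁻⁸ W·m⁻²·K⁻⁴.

T ≈ 181 K

Power absorbed = (1−a)S·πR²; power emitted = 4πR²σT⁴. Equating and cancelling πR²:
T = ((1−a)S / 4σ)^(1/4) = (243 / (4 × 5.67×10⁻⁸))^(1/4) = (1.07×10^9)^(1/4).
T = 181 K.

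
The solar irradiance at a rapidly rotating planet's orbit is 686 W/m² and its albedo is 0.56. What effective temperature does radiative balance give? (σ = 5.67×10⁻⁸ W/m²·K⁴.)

Power absorbed = (1−a)S·πR²; power emitted = 4πR²σT⁴. Equating and cancelling πR²:
T = ((1−a)S / 4σ)^(1/4) = (302 / (4 × 5.67×10⁻⁸))^(1/4) = (1.33×10^9)^(1/4).
T = 191 K.

T ≈ 191 K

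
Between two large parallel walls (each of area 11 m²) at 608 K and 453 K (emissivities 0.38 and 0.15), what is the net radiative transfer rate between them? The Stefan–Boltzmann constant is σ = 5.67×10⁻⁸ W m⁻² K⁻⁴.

Q ≈ 7110 W

For two large parallel gray plates, q = σ(T₁⁴ − T₂⁴) / (1/ε₁ + 1/ε₂ − 1).
1/ε₁ + 1/ε₂ − 1 = 1/0.38 + 1/0.15 − 1 = 8.298.
T₁⁴ − T₂⁴ = 1.37×10^11 − 4.21×10^10 = 9.45×10^10 K⁴.
q = 5.67×10⁻⁸ × 9.45×10^10 / 8.298 = 646 W/m².
Q = q·A = 646 × 11 = 7110 W.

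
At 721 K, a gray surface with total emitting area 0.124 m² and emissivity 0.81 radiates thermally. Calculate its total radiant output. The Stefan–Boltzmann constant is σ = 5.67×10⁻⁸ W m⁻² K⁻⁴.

P ≈ 1540 W

Stefan–Boltzmann: P = εσAT⁴ = 0.81 × 5.67×10⁻⁸ × 0.124 × (721)⁴ = 0.81 × 5.67×10⁻⁸ × 0.124 × 2.70×10^11.
P = 1540 W.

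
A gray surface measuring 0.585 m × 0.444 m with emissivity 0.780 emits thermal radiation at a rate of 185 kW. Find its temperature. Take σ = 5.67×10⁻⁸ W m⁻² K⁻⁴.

A = 0.585 × 0.444 = 0.260 m².
From P = εσAT⁴, T = (P / εσA)^(1/4) = (1.85×10^5 / (0.780 × 5.67×10⁻⁸ × 0.260))^(1/4).
T = (1.61×10^13)^(1/4) = 2000 K.

T ≈ 2000 K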